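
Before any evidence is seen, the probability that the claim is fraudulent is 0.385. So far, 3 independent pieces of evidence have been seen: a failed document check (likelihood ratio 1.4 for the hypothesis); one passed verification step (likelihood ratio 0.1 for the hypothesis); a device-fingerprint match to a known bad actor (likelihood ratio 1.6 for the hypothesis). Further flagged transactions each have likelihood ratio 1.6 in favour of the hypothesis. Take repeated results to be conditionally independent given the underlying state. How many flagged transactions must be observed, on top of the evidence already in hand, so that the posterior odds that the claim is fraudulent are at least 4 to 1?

8

Prior odds = 0.385/0.615 = 77/123.
Combined Bayes factor of the evidence already in hand = 1.4 × 0.1 × 1.6 = 0.224.
Odds after that evidence = (77/123) × 0.224 = 2156/15375.
Target odds = 4.
Need 1.6ⁿ ≥ 4 ÷ (2156/15375) = 15375/539.
1.6⁷ = 2097152/78125 falls short of 15375/539 but 1.6⁸ = 16777216/390625 reaches it, so n = 8.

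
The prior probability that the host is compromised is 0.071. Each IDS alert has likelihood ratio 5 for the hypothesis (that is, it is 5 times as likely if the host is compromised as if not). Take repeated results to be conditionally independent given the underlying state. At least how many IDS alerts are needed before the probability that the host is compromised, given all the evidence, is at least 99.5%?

5

Prior odds: 0.071 ÷ 0.929 = 71/929.
Likelihood ratio per IDS alert = 5.
Target posterior odds = 0.995/0.005 = 199.
Require 5ⁿ ≥ 199 ÷ (71/929) = 184871/71.
5⁴ = 625 falls short of 184871/71 but 5⁵ = 3125 reaches it, so n = 5.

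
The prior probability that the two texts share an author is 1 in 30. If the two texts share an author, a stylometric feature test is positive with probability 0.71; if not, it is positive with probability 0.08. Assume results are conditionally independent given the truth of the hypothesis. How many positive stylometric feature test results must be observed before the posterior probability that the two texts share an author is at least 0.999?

5

Prior odds: (1/30) ÷ (29/30) = 1/29.
Likelihood ratio of a positive = 0.71/0.08 = 8.875.
Target posterior odds = 0.999/0.001 = 999.
Need (1/29) × 8.875ⁿ ≥ 999, i.e. 8.875ⁿ ≥ 28971.
8.875⁴ = 25411681/4096 falls short of 28971 but 8.875⁵ ≈55060.7 reaches it, so n = 5.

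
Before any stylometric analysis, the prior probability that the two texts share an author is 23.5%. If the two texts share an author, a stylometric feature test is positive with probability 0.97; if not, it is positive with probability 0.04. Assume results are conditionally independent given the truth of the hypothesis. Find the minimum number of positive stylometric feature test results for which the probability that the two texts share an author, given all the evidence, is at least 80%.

1

Prior odds = 0.235/0.765 = 47/153.
Likelihood ratio of a positive = 0.97/0.04 = 24.25.
Target odds: 0.8 ÷ 0.2 = 4.
Require 24.25ⁿ ≥ 4 ÷ (47/153) = 612/47.
24.25¹ = 24.25, which meets the required 612/47; so n = 1.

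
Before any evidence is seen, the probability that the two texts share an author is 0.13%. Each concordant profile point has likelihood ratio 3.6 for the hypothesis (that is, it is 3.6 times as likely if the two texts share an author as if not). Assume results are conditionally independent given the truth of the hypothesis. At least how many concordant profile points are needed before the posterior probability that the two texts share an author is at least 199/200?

10

Prior odds = 0.0013/0.9987 = 13/9987.
Likelihood ratio per concordant profile point = 3.6.
Target posterior odds = 0.995/0.005 = 199.
Need (13/9987) × 3.6ⁿ ≥ 199, i.e. 3.6ⁿ ≥ 1987413/13.
3.6⁹ ≈101560 falls short of 1987413/13 but 3.6¹⁰ ≈365616 reaches it, so n = 10.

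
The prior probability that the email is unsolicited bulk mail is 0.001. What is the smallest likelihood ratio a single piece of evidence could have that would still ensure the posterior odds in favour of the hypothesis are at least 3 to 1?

2997

Prior odds = 0.001/0.999 = 1/999.
Target odds = 3.
Required Bayes factor = 3 ÷ (1/999) = 2997.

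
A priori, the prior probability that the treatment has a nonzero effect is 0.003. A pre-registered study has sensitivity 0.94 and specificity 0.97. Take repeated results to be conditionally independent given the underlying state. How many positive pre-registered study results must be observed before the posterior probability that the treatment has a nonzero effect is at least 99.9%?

4

Prior odds = 0.003/0.997 = 3/997.
False-positive rate = 1 − 0.97 = 0.03; likelihood ratio of a positive = 0.94/0.03 = 94/3.
Target posterior odds = 0.999/0.001 = 999.
Require (94/3)ⁿ ≥ 999 ÷ (3/997) = 332001.
(94/3)³ = 830584/27 falls short of 332001 but (94/3)⁴ = 78074896/81 reaches it, so n = 4.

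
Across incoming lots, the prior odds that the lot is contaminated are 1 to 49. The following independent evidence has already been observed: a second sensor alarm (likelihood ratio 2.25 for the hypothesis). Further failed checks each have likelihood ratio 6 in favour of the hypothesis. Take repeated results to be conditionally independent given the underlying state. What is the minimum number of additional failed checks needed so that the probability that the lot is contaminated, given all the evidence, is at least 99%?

5

Prior odds = 1/49.
Bayes factor of the evidence already in hand = 2.25.
Odds after that evidence = (1/49) × 2.25 = 9/196.
Target odds = 0.99/0.01 = 99.
Need 6ⁿ ≥ 99 ÷ (9/196) = 2156.
6⁴ = 1296 falls short of 2156 but 6⁵ = 7776 reaches it, so n = 5.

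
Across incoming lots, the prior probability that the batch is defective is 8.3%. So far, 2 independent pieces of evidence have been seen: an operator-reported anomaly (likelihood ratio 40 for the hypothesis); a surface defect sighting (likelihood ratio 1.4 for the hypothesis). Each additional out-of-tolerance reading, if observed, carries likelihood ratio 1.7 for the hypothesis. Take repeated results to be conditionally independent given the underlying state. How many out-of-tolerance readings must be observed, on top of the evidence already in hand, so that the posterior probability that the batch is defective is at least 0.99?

Prior odds = 0.083/0.917 = 83/917.
Combined Bayes factor of the evidence already in hand = 40 × 1.4 = 56.
Odds after that evidence = (83/917) × 56 = 664/131.
Target odds = 0.99/0.01 = 99.
Need 1.7ⁿ ≥ 99 ÷ (664/131) = 12969/664.
1.7⁵ = 1419857/100000 falls short of 12969/664 but 1.7⁶ = 24137569/1000000 reaches it, so n = 6.

6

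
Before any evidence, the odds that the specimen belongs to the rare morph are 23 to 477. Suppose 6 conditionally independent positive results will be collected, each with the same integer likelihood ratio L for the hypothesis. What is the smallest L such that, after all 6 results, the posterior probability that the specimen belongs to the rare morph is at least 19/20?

3

Prior odds = 23/477.
Target odds = 0.95/0.05 = 19.
Need L⁶ ≥ 19 ÷ (23/477) = 9063/23.
2⁶ = 64 < 9063/23 ≤ 729 = 3⁶, so L = 3.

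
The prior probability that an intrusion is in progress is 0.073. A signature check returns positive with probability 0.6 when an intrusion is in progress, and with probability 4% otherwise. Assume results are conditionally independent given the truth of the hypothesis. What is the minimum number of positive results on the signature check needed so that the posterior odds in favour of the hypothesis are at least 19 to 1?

3

Prior odds = 0.073/0.927 = 73/927.
Likelihood ratio of a positive result = 0.6/0.04 = 15.
Target odds = 19.
Require 15ⁿ ≥ 19 ÷ (73/927) = 17613/73.
15² = 225 falls short of 17613/73 but 15³ = 3375 reaches it, so n = 3.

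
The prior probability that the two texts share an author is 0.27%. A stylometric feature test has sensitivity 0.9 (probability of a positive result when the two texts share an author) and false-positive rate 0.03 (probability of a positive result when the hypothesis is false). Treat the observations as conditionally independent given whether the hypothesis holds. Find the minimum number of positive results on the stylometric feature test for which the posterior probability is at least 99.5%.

4

Prior odds: 0.0027 ÷ 0.9973 = 27/9973.
Likelihood ratio of a positive result = 0.9/0.03 = 30.
Target odds: 0.995 ÷ 0.005 = 199.
Require 30ⁿ ≥ 199 ÷ (27/9973) = 1984627/27.
30³ = 27000 falls short of 1984627/27 but 30⁴ = 810000 reaches it, so n = 4.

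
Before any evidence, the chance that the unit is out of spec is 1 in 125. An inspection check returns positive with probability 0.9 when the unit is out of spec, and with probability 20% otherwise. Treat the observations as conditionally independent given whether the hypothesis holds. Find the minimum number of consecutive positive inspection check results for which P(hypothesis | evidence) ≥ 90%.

Prior odds: 0.008 ÷ 0.992 = 1/124.
Likelihood ratio of a positive result = 0.9/0.2 = 4.5.
Target posterior odds = 0.9/0.1 = 9.
Require 4.5ⁿ ≥ 9 ÷ (1/124) = 1116.
4.5⁴ = 410.0625 falls short of 1116 but 4.5⁵ = 1845.28125 reaches it, so n = 5.

5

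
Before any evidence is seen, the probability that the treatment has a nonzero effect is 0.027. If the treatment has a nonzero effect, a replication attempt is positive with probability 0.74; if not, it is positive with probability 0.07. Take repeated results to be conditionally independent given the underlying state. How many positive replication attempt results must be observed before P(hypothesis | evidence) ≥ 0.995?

Prior odds = 0.027/0.973 = 27/973.
Likelihood ratio of a positive = 0.74/0.07 = 74/7.
Target odds: 0.995 ÷ 0.005 = 199.
Need (27/973) × (74/7)ⁿ ≥ 199, i.e. (74/7)ⁿ ≥ 193627/27.
(74/7)³ = 405224/343 falls short of 193627/27 but (74/7)⁴ = 29986576/2401 reaches it, so n = 4.

4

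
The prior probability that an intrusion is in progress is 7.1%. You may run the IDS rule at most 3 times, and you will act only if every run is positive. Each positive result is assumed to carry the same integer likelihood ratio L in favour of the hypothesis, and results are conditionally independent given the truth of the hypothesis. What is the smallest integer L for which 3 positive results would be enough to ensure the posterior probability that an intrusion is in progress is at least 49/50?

9

Prior odds = 0.071/0.929 = 71/929.
Target odds = 0.98/0.02 = 49.
Need L³ ≥ 49 ÷ (71/929) = 45521/71.
8³ = 512 < 45521/71 ≤ 729 = 9³, so L = 9.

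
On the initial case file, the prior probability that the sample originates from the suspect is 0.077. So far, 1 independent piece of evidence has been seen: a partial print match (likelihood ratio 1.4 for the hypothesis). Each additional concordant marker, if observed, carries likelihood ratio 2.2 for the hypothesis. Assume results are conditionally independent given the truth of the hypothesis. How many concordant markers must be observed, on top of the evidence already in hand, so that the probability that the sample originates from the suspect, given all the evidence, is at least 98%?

8

Prior odds = 0.077/0.923 = 77/923.
Bayes factor of the evidence already in hand = 1.4.
Odds after that evidence = (77/923) × 1.4 = 539/4615.
Target odds = 0.98/0.02 = 49.
Need 2.2ⁿ ≥ 49 ÷ (539/4615) = 4615/11.
2.2⁷ = 19487171/78125 falls short of 4615/11 but 2.2⁸ = 214358881/390625 reaches it, so n = 8.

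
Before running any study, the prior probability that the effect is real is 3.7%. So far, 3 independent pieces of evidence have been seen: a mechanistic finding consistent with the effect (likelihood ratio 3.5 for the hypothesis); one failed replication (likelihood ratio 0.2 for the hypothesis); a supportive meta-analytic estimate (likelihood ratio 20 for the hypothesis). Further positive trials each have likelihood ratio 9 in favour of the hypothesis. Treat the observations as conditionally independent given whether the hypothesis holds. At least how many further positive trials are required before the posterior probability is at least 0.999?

4

Prior odds = 0.037/0.963 = 37/963.
Combined Bayes factor of the evidence already in hand = 3.5 × 0.2 × 20 = 14.
Odds after that evidence = (37/963) × 14 = 518/963.
Target odds = 0.999/0.001 = 999.
Need 9ⁿ ≥ 999 ÷ (518/963) = 26001/14.
9³ = 729 falls short of 26001/14 but 9⁴ = 6561 reaches it, so n = 4.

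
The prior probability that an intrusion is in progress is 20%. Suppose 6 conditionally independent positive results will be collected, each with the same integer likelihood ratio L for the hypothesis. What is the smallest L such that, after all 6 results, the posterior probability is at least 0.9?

2

Prior odds = 0.2/0.8 = 0.25.
Target odds = 0.9/0.1 = 9.
Need L⁶ ≥ 9 ÷ 0.25 = 36.
1⁶ = 1 < 36 ≤ 64 = 2⁶, so L = 2.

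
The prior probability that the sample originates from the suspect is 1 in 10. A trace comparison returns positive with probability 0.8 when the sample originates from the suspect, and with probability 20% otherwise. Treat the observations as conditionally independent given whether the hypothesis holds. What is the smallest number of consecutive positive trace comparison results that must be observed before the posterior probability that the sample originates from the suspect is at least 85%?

3

Prior odds: 0.1 ÷ 0.9 = 1/9.
Likelihood ratio of a positive result = 0.8/0.2 = 4.
Target odds: 0.85 ÷ 0.15 = 17/3.
Require 4ⁿ ≥ 17/3 ÷ (1/9) = 51.
4² = 16 falls short of 51 but 4³ = 64 reaches it, so n = 3.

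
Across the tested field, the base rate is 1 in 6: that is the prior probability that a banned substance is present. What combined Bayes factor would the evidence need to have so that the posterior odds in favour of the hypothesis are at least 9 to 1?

Prior odds = (1/6)/(5/6) = 0.2.
Target odds = 9.
Required Bayes factor = 9 ÷ 0.2 = 45.

45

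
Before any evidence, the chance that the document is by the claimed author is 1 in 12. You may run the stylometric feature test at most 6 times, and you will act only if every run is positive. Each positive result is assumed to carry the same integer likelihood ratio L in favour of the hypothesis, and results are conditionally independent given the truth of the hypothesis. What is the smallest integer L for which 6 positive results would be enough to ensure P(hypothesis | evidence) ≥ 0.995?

4

Prior odds = (1/12)/(11/12) = 1/11.
Target odds = 0.995/0.005 = 199.
Need L⁶ ≥ 199 ÷ (1/11) = 2189.
3⁶ = 729 < 2189 ≤ 4096 = 4⁶, so L = 4.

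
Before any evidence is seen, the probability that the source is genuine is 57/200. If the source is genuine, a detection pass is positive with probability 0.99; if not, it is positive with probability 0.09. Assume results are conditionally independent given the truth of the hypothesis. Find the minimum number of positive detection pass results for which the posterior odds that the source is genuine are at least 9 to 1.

2

Prior odds: 0.285 ÷ 0.715 = 57/143.
Likelihood ratio of a positive = 0.99/0.09 = 11.
Target odds = 9.
Require 11ⁿ ≥ 9 ÷ (57/143) = 429/19.
11¹ = 11 falls short of 429/19 but 11² = 121 reaches it, so n = 2.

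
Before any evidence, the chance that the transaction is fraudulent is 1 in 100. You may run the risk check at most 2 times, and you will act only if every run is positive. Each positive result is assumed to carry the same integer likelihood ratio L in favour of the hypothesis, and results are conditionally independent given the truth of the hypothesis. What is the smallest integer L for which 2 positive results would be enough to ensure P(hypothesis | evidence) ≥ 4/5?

20

Prior odds = 0.01/0.99 = 1/99.
Target odds = 0.8/0.2 = 4.
Need L² ≥ 4 ÷ (1/99) = 396.
19² = 361 < 396 ≤ 400 = 20², so L = 20.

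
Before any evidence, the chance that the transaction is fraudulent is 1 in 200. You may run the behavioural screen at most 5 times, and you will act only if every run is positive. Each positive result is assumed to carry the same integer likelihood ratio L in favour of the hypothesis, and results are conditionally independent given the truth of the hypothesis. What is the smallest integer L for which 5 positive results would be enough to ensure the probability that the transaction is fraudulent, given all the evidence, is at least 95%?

6

Prior odds = 0.005/0.995 = 1/199.
Target odds = 0.95/0.05 = 19.
Need L⁵ ≥ 19 ÷ (1/199) = 3781.
5⁵ = 3125 < 3781 ≤ 7776 = 6⁵, so L = 6.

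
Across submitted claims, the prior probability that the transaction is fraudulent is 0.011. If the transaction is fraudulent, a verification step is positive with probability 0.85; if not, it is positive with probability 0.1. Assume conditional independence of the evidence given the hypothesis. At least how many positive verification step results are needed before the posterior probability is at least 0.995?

Prior odds = 0.011/0.989 = 11/989.
Likelihood ratio of a positive = 0.85/0.1 = 8.5.
Target odds: 0.995 ÷ 0.005 = 199.
Require 8.5ⁿ ≥ 199 ÷ (11/989) = 196811/11.
8.5⁴ = 5220.0625 falls short of 196811/11 but 8.5⁵ = 44370.53125 reaches it, so n = 5.

5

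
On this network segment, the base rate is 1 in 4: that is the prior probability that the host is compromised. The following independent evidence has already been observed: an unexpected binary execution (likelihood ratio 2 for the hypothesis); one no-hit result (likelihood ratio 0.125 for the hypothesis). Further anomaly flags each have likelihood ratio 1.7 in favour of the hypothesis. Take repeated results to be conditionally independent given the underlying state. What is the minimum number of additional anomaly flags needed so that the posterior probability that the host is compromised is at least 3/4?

7

Prior odds = 0.25/0.75 = 1/3.
Combined Bayes factor of the evidence already in hand = 2 × 0.125 = 0.25.
Odds after that evidence = (1/3) × 0.25 = 1/12.
Target odds = 0.75/0.25 = 3.
Need 1.7ⁿ ≥ 3 ÷ (1/12) = 36.
1.7⁶ = 24137569/1000000 falls short of 36 but 1.7⁷ = 410338673/10000000 reaches it, so n = 7.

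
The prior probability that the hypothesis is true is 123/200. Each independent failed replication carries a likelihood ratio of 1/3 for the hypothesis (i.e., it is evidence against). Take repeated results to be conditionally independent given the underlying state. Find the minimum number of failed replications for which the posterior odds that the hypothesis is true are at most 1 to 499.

Prior odds: 0.615 ÷ 0.385 = 123/77.
Likelihood ratio per failed replication = 1/3.
Target odds = 1/499.
Require (1/3)ⁿ ≤ 1/499 ÷ (123/77) = 77/61377.
(1/3)⁶ = 1/729 is still above 77/61377 but (1/3)⁷ = 1/2187 is at or below it, so n = 7.

7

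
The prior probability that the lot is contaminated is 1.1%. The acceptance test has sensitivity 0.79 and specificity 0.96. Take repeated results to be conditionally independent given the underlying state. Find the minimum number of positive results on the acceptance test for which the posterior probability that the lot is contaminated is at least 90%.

3

Prior odds = 0.011/0.989 = 11/989.
False-positive rate = 1 − 0.96 = 0.04; likelihood ratio of a positive = 0.79/0.04 = 19.75.
Target posterior odds = 0.9/0.1 = 9.
Require 19.75ⁿ ≥ 9 ÷ (11/989) = 8901/11.
19.75² = 390.0625 falls short of 8901/11 but 19.75³ = 7703.734375 reaches it, so n = 3.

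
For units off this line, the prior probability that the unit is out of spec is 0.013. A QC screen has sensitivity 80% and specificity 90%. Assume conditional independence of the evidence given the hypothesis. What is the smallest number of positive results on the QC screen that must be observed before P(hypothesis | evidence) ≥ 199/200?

5

Prior odds: 0.013 ÷ 0.987 = 13/987.
False-positive rate = 1 − 0.9 = 0.1; likelihood ratio of a positive = 0.8/0.1 = 8.
Target odds: 0.995 ÷ 0.005 = 199.
Need (13/987) × 8ⁿ ≥ 199, i.e. 8ⁿ ≥ 196413/13.
8⁴ = 4096 falls short of 196413/13 but 8⁵ = 32768 reaches it, so n = 5.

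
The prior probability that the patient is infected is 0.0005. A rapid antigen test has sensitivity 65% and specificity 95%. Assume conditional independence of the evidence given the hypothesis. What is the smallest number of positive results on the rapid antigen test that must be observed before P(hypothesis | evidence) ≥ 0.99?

5

Prior odds: 0.0005 ÷ 0.9995 = 1/1999.
False-positive rate = 1 − 0.95 = 0.05; likelihood ratio of a positive = 0.65/0.05 = 13.
Target odds: 0.99 ÷ 0.01 = 99.
Need (1/1999) × 13ⁿ ≥ 99, i.e. 13ⁿ ≥ 197901.
13⁴ = 28561 falls short of 197901 but 13⁵ = 371293 reaches it, so n = 5.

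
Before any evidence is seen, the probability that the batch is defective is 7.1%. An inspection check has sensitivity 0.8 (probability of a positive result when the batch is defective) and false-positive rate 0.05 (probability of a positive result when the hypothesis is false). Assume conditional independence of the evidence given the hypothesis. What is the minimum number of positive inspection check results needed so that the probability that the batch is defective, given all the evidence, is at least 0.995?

Prior odds: 0.071 ÷ 0.929 = 71/929.
Likelihood ratio of a positive result = 0.8/0.05 = 16.
Target posterior odds = 0.995/0.005 = 199.
Require 16ⁿ ≥ 199 ÷ (71/929) = 184871/71.
16² = 256 falls short of 184871/71 but 16³ = 4096 reaches it, so n = 3.

3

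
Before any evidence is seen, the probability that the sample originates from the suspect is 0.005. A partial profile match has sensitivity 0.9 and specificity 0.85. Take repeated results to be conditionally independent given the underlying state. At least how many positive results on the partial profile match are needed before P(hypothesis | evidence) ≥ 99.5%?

Prior odds = 0.005/0.995 = 1/199.
False-positive rate = 1 − 0.85 = 0.15; likelihood ratio of a positive = 0.9/0.15 = 6.
Target posterior odds = 0.995/0.005 = 199.
Require 6ⁿ ≥ 199 ÷ (1/199) = 39601.
6⁵ = 7776 falls short of 39601 but 6⁶ = 46656 reaches it, so n = 6.

6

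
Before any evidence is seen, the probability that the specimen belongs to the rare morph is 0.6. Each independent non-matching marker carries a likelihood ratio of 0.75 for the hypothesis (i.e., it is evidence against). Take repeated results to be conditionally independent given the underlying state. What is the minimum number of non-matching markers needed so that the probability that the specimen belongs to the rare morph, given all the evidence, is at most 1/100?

18

Prior odds: 0.6 ÷ 0.4 = 1.5.
Likelihood ratio per non-matching marker = 0.75.
Target odds: 0.01 ÷ 0.99 = 1/99.
Require 0.75ⁿ ≤ 1/99 ÷ 1.5 = 2/297.
0.75¹⁷ ≈0.00751695 is still above 2/297 but 0.75¹⁸ ≈0.00563771 is at or below it, so n = 18.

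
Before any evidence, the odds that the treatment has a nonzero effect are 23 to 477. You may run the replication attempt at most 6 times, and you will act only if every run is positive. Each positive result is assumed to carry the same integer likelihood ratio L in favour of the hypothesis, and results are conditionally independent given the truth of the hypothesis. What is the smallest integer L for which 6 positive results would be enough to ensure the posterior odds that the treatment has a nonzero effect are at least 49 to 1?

4

Prior odds = 23/477.
Target odds = 49.
Need L⁶ ≥ 49 ÷ (23/477) = 23373/23.
3⁶ = 729 < 23373/23 ≤ 4096 = 4⁶, so L = 4.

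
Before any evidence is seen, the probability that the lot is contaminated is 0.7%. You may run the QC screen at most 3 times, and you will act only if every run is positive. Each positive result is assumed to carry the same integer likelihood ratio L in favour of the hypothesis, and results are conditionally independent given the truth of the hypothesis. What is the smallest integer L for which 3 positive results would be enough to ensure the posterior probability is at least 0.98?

20

Prior odds = 0.007/0.993 = 7/993.
Target odds = 0.98/0.02 = 49.
Need L³ ≥ 49 ÷ (7/993) = 6951.
19³ = 6859 < 6951 ≤ 8000 = 20³, so L = 20.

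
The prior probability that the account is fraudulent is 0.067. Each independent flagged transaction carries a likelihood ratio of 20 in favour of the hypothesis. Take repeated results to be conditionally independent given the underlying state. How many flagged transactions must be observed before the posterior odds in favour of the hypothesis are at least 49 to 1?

Prior odds: 0.067 ÷ 0.933 = 67/933.
Likelihood ratio per flagged transaction = 20.
Target odds = 49.
Require 20ⁿ ≥ 49 ÷ (67/933) = 45717/67.
20² = 400 falls short of 45717/67 but 20³ = 8000 reaches it, so n = 3.

3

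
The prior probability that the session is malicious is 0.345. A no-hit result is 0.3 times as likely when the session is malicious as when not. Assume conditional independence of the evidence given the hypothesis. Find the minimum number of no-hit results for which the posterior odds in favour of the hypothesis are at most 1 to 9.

2

Prior odds: 0.345 ÷ 0.655 = 69/131.
Likelihood ratio per no-hit result = 0.3.
Target odds = 1/9.
Need (69/131) × 0.3ⁿ ≤ 1/9, i.e. 0.3ⁿ ≤ 131/621.
0.3¹ = 0.3 is still above 131/621 but 0.3² = 0.09 is at or below it, so n = 2.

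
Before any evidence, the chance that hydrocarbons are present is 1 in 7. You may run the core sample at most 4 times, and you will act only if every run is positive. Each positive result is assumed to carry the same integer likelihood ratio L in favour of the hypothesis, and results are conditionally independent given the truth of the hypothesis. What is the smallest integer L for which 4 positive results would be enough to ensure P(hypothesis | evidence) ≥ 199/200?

6

Prior odds = (1/7)/(6/7) = 1/6.
Target odds = 0.995/0.005 = 199.
Need L⁴ ≥ 199 ÷ (1/6) = 1194.
5⁴ = 625 < 1194 ≤ 1296 = 6⁴, so L = 6.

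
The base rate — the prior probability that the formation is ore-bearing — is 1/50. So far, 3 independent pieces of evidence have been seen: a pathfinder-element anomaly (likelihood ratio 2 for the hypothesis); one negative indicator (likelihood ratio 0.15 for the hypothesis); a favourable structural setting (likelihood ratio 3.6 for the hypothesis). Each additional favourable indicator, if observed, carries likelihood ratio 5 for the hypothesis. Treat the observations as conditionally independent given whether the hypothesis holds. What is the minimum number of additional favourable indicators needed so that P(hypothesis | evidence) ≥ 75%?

4

Prior odds = 0.02/0.98 = 1/49.
Combined Bayes factor of the evidence already in hand = 2 × 0.15 × 3.6 = 1.08.
Odds after that evidence = (1/49) × 1.08 = 27/1225.
Target odds = 0.75/0.25 = 3.
Need 5ⁿ ≥ 3 ÷ (27/1225) = 1225/9.
5³ = 125 falls short of 1225/9 but 5⁴ = 625 reaches it, so n = 4.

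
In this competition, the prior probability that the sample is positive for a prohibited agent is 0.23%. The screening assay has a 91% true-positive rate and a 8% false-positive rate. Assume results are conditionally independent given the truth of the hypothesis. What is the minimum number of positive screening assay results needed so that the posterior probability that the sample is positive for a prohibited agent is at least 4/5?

4

Prior odds: 0.0023 ÷ 0.9977 = 23/9977.
Likelihood ratio of a positive result = 0.91/0.08 = 11.375.
Target posterior odds = 0.8/0.2 = 4.
Need (23/9977) × 11.375ⁿ ≥ 4, i.e. 11.375ⁿ ≥ 39908/23.
11.375³ = 753571/512 falls short of 39908/23 but 11.375⁴ = 68574961/4096 reaches it, so n = 4.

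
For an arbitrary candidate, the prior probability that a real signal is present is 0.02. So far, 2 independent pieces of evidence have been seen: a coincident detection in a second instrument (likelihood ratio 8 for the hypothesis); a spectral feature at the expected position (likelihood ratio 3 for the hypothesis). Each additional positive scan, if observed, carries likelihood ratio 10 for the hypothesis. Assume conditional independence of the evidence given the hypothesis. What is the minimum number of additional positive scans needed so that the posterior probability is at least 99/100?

3

Prior odds = 0.02/0.98 = 1/49.
Combined Bayes factor of the evidence already in hand = 8 × 3 = 24.
Odds after that evidence = (1/49) × 24 = 24/49.
Target odds = 0.99/0.01 = 99.
Need 10ⁿ ≥ 99 ÷ (24/49) = 202.125.
10² = 100 falls short of 202.125 but 10³ = 1000 reaches it, so n = 3.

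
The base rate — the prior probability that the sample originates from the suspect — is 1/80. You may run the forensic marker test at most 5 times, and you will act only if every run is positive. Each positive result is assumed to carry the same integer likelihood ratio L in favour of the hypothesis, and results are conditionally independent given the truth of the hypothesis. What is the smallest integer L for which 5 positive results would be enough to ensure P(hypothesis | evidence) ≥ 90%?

Prior odds = 0.0125/0.9875 = 1/79.
Target odds = 0.9/0.1 = 9.
Need L⁵ ≥ 9 ÷ (1/79) = 711.
3⁵ = 243 < 711 ≤ 1024 = 4⁵, so L = 4.

4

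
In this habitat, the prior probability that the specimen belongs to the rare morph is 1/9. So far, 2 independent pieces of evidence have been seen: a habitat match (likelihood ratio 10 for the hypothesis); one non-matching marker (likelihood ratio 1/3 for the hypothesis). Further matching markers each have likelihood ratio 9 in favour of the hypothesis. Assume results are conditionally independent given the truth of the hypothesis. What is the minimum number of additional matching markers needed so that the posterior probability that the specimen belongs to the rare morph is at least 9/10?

Prior odds = (1/9)/(8/9) = 0.125.
Combined Bayes factor of the evidence already in hand = 10 × (1/3) = 10/3.
Odds after that evidence = 0.125 × 10/3 = 5/12.
Target odds = 0.9/0.1 = 9.
Need 9ⁿ ≥ 9 ÷ (5/12) = 21.6.
9¹ = 9 falls short of 21.6 but 9² = 81 reaches it, so n = 2.

2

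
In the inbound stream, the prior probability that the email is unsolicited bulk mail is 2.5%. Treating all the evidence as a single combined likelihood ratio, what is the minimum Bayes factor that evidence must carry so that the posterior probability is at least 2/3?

78

Prior odds = 0.025/0.975 = 1/39.
Target odds = (2/3)/(1/3) = 2.
Required Bayes factor = 2 ÷ (1/39) = 78.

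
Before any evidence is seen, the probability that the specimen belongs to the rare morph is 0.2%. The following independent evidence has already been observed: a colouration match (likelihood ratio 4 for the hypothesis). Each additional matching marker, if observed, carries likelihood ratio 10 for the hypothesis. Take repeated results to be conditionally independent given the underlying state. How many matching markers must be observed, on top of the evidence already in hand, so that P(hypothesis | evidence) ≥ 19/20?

Prior odds = 0.002/0.998 = 1/499.
Bayes factor of the evidence already in hand = 4.
Odds after that evidence = (1/499) × 4 = 4/499.
Target odds = 0.95/0.05 = 19.
Need 10ⁿ ≥ 19 ÷ (4/499) = 2370.25.
10³ = 1000 falls short of 2370.25 but 10⁴ = 10000 reaches it, so n = 4.

4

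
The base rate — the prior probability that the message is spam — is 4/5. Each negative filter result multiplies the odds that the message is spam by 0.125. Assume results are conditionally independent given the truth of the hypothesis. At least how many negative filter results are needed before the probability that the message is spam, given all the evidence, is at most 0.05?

Prior odds = 0.8/0.2 = 4.
Likelihood ratio per negative filter result = 0.125.
Target posterior odds = 0.05/0.95 = 1/19.
Need 4 × 0.125ⁿ ≤ 1/19, i.e. 0.125ⁿ ≤ 1/76.
0.125² = 0.015625 is still above 1/76 but 0.125³ = 0.001953125 is at or below it, so n = 3.

3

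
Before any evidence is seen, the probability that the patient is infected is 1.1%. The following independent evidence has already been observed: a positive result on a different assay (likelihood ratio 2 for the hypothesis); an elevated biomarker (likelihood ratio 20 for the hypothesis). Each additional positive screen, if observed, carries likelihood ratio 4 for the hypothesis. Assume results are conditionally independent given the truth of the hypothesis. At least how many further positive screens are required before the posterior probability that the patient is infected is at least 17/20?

Prior odds = 0.011/0.989 = 11/989.
Combined Bayes factor of the evidence already in hand = 2 × 20 = 40.
Odds after that evidence = (11/989) × 40 = 440/989.
Target odds = 0.85/0.15 = 17/3.
Need 4ⁿ ≥ 17/3 ÷ (440/989) = 16813/1320.
4¹ = 4 falls short of 16813/1320 but 4² = 16 reaches it, so n = 2.

2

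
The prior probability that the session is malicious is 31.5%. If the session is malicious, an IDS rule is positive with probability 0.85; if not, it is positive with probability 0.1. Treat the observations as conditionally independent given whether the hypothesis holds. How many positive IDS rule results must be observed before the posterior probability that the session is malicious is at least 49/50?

3

Prior odds: 0.315 ÷ 0.685 = 63/137.
Likelihood ratio of a positive = 0.85/0.1 = 8.5.
Target posterior odds = 0.98/0.02 = 49.
Need (63/137) × 8.5ⁿ ≥ 49, i.e. 8.5ⁿ ≥ 959/9.
8.5² = 72.25 falls short of 959/9 but 8.5³ = 614.125 reaches it, so n = 3.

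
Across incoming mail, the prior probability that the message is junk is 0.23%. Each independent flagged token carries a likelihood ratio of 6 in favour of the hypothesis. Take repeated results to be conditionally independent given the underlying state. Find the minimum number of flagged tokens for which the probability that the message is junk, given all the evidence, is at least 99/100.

6

Prior odds = 0.0023/0.9977 = 23/9977.
Likelihood ratio per flagged token = 6.
Target posterior odds = 0.99/0.01 = 99.
Need (23/9977) × 6ⁿ ≥ 99, i.e. 6ⁿ ≥ 987723/23.
6⁵ = 7776 falls short of 987723/23 but 6⁶ = 46656 reaches it, so n = 6.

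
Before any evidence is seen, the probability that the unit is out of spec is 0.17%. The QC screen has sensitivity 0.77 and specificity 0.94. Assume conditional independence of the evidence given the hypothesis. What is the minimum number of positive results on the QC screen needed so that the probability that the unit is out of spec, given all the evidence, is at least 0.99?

5

Prior odds: 0.0017 ÷ 0.9983 = 17/9983.
False-positive rate = 1 − 0.94 = 0.06; likelihood ratio of a positive = 0.77/0.06 = 77/6.
Target posterior odds = 0.99/0.01 = 99.
Need (17/9983) × (77/6)ⁿ ≥ 99, i.e. (77/6)ⁿ ≥ 988317/17.
(77/6)⁴ = 35153041/1296 falls short of 988317/17 but (77/6)⁵ ≈348095 reaches it, so n = 5.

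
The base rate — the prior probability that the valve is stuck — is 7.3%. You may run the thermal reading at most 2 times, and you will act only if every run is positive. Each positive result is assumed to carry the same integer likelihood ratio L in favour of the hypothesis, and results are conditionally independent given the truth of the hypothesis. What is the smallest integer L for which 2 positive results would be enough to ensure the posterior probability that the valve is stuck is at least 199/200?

Prior odds = 0.073/0.927 = 73/927.
Target odds = 0.995/0.005 = 199.
Need L² ≥ 199 ÷ (73/927) = 184473/73.
50² = 2500 < 184473/73 ≤ 2601 = 51², so L = 51.

51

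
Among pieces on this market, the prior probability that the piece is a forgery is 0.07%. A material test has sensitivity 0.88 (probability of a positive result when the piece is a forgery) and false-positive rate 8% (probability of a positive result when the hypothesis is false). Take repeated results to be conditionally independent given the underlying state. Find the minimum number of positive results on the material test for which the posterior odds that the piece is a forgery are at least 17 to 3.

Prior odds: 0.0007 ÷ 0.9993 = 7/9993.
Likelihood ratio of a positive result = 0.88/0.08 = 11.
Target odds = 17/3.
Require 11ⁿ ≥ 17/3 ÷ (7/9993) = 56627/7.
11³ = 1331 falls short of 56627/7 but 11⁴ = 14641 reaches it, so n = 4.

4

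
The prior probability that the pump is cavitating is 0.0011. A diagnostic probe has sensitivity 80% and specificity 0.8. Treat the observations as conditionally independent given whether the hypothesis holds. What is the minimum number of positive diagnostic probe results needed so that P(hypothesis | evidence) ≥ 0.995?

Prior odds = 0.0011/0.9989 = 11/9989.
False-positive rate = 1 − 0.8 = 0.2; likelihood ratio of a positive = 0.8/0.2 = 4.
Target odds: 0.995 ÷ 0.005 = 199.
Require 4ⁿ ≥ 199 ÷ (11/9989) = 1987811/11.
4⁸ = 65536 falls short of 1987811/11 but 4⁹ = 262144 reaches it, so n = 9.

9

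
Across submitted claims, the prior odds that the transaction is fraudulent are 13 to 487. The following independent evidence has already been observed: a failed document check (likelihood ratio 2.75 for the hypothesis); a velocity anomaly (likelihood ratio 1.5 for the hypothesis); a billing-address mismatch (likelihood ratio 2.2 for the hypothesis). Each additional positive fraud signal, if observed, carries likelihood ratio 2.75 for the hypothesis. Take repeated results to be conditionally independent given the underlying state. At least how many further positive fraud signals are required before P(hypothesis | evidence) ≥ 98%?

Prior odds = 13/487.
Combined Bayes factor of the evidence already in hand = 2.75 × 1.5 × 2.2 = 9.075.
Odds after that evidence = (13/487) × 9.075 = 4719/19480.
Target odds = 0.98/0.02 = 49.
Need 2.75ⁿ ≥ 49 ÷ (4719/19480) = 954520/4719.
2.75⁵ = 161051/1024 falls short of 954520/4719 but 2.75⁶ = 1771561/4096 reaches it, so n = 6.

6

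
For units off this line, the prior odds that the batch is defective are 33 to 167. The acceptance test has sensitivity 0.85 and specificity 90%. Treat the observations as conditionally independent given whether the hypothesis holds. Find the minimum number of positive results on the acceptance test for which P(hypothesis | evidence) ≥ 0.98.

3

Prior odds = 33/167.
False-positive rate = 1 − 0.9 = 0.1; likelihood ratio of a positive = 0.85/0.1 = 8.5.
Target odds: 0.98 ÷ 0.02 = 49.
Need (33/167) × 8.5ⁿ ≥ 49, i.e. 8.5ⁿ ≥ 8183/33.
8.5² = 72.25 falls short of 8183/33 but 8.5³ = 614.125 reaches it, so n = 3.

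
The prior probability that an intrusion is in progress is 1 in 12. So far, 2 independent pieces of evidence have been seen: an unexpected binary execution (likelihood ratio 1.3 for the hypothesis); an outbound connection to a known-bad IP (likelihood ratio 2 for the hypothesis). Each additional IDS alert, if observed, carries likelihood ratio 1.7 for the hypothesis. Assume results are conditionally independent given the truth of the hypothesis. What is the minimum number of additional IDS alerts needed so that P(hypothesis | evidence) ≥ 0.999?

Prior odds = (1/12)/(11/12) = 1/11.
Combined Bayes factor of the evidence already in hand = 1.3 × 2 = 2.6.
Odds after that evidence = (1/11) × 2.6 = 13/55.
Target odds = 0.999/0.001 = 999.
Need 1.7ⁿ ≥ 999 ÷ (13/55) = 54945/13.
1.7¹⁵ ≈2862.42 falls short of 54945/13 but 1.7¹⁶ ≈4866.12 reaches it, so n = 16.

16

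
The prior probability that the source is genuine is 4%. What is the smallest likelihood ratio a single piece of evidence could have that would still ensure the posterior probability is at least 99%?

Prior odds = 0.04/0.96 = 1/24.
Target odds = 0.99/0.01 = 99.
Required Bayes factor = 99 ÷ (1/24) = 2376.

2376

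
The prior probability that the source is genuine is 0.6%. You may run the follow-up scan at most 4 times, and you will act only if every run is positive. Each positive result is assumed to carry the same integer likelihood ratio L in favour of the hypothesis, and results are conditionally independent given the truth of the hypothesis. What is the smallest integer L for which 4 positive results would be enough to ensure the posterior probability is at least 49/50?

10

Prior odds = 0.006/0.994 = 3/497.
Target odds = 0.98/0.02 = 49.
Need L⁴ ≥ 49 ÷ (3/497) = 24353/3.
9⁴ = 6561 < 24353/3 ≤ 10000 = 10⁴, so L = 10.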